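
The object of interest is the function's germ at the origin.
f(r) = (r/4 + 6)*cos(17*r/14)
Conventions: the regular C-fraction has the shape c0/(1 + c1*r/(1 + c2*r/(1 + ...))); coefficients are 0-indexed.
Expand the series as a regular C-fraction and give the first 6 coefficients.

The regular C-fraction coefficients are [6, -1/24, 20857/1176, -867/49, -1445/41714, -3517/500568].

Taylor coefficients (expand at 0): a_0 = 6, a_1 = 1/4, a_2 = -867/196, a_3 = -289/1568, a_4 = 83521/153664, a_5 = 83521/3687936.
c0 = a_0 = 6. Peel one level at a time: if S = 1 + c*r/S' with S'(0) = 1, then c is the r-coefficient of S and S' = c*r/(S - 1).
S_1 = c0/f = 1 + (-1/24)*r + (20857/28224)*r^2 + ...; c1 = -1/24.
S_2 = c1*r/(S_1 - 1) = 1 + (20857/1176)*r + (6027673/19208)*r^2 + ...; c2 = 20857/1176.
S_3 = c2*r/(S_2 - 1) = 1 + (-867/49)*r + (-1252815/2043986)*r^2 + ...; c3 = -867/49.
S_4 = c3*r/(S_3 - 1) = 1 + (-1445/41714)*r + (-5082065/20880693552)*r^2 + ...; c4 = -1445/41714.
S_5 = c4*r/(S_4 - 1) = 1 + (-3517/500568)*r + ...; c5 = -3517/500568.


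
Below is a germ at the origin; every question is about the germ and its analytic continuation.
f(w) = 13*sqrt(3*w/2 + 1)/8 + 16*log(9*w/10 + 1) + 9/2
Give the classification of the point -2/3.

The term (13/8)*sqrt(1 - w/(-2/3)) has argument 1 - -2/3/(-2/3) = 0 at -2/3: a square-root (algebraic, two-sheeted) branch point; the remaining terms are analytic or single-valued there.

The point is an algebraic (square-root) branch point.


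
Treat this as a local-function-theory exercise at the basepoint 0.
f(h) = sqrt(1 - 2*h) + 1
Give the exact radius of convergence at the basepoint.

The radius of convergence is 1/2.

Branch term (1)*sqrt(1 - h/(1/2)): its argument vanishes at h = 1/2, a square-root branch point, modulus 1/2.
The radius of convergence is the smallest modulus among the singular points: 1/2.


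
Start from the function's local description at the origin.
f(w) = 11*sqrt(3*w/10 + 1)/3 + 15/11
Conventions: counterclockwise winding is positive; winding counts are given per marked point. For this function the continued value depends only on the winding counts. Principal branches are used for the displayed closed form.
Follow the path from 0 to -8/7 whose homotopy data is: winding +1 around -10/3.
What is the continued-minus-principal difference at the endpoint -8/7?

Continued minus principal equals -(22/105)*sqrt(805).

The rational part is single-valued and drops out of the difference; each branch term changes only by its own monodromy.
(11/3)*sqrt(1 - w/(-10/3)): winding +1 is odd, the square root flips sign, contributing -2*(11/3)*sqrt(1 - (-8/7)/(-10/3)) = -2*(11/3)*sqrt(23/35) = -(22/105)*sqrt(805).
Summing the contributions at w = -8/7 gives -(22/105)*sqrt(805).


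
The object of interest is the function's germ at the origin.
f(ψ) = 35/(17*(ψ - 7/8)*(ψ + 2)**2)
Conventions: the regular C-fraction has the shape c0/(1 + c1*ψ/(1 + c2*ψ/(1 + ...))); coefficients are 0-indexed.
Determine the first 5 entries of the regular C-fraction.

Taylor coefficients (expand at 0): a_0 = -10/17, a_1 = -10/119, a_2 = -895/1666, a_3 = -1865/5831, a_4 = -179385/326536.
c0 = a_0 = -10/17. Peel one level at a time: if S = 1 + c*ψ/S' with S'(0) = 1, then c is the ψ-coefficient of S and S' = c*ψ/(S - 1).
S_1 = c0/f = 1 + (-1/7)*ψ + (-25/28)*ψ^2 + ...; c1 = -1/7.
S_2 = c1*ψ/(S_1 - 1) = 1 + (-25/4)*ψ + (593/16)*ψ^2 + ...; c2 = -25/4.
S_3 = c2*ψ/(S_2 - 1) = 1 + (593/100)*ψ + (64/625)*ψ^2 + ...; c3 = 593/100.
S_4 = c3*ψ/(S_3 - 1) = 1 + (-256/14825)*ψ + ...; c4 = -256/14825.

The regular C-fraction coefficients are [-10/17, -1/7, -25/4, 593/100, -256/14825].


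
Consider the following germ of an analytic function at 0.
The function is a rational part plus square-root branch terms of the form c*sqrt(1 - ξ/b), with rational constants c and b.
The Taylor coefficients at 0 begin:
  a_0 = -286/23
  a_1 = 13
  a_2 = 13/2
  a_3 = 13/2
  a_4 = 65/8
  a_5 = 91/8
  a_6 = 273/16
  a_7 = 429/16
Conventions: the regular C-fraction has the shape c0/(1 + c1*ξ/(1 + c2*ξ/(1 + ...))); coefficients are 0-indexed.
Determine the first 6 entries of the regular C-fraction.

Taylor coefficients (read off): a_0 = -286/23, a_1 = 13, a_2 = 13/2, a_3 = 13/2, a_4 = 65/8, a_5 = 91/8.
c0 = a_0 = -286/23. Peel one level at a time: if S = 1 + c*ξ/S' with S'(0) = 1, then c is the ξ-coefficient of S and S' = c*ξ/(S - 1).
S_1 = c0/f = 1 + (23/22)*ξ + (391/242)*ξ^2 + ...; c1 = 23/22.
S_2 = c1*ξ/(S_1 - 1) = 1 + (-17/11)*ξ + (-1/4)*ξ^2 + ...; c2 = -17/11.
S_3 = c2*ξ/(S_2 - 1) = 1 + (-11/68)*ξ + (-627/4624)*ξ^2 + ...; c3 = -11/68.
S_4 = c3*ξ/(S_3 - 1) = 1 + (-57/68)*ξ + (-1/4)*ξ^2 + ...; c4 = -57/68.
S_5 = c4*ξ/(S_4 - 1) = 1 + (-17/57)*ξ + ...; c5 = -17/57.

The regular C-fraction coefficients are [-286/23, 23/22, -17/11, -11/68, -57/68, -17/57].


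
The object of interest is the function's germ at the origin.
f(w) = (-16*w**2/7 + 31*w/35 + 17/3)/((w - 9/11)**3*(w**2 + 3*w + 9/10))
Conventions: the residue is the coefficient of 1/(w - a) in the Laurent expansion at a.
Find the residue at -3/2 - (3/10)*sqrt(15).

The residue is -23235679610/29926339569 + (134533683988/808011168363)*sqrt(15).

The factor w**2 + 3*w + 9/10 splits as (w - a)(w - a') with a = -3/2 - (3/10)*sqrt(15), a' = -3/2 + (3/10)*sqrt(15). At the order-1 pole a set g(w) = (w - a)*f(w) = [(-16*w**2/7 + 31*w/35 + 17/3)/(w - 9/11)**3] / (w - a').
Simple pole: residue = g(a) at a = -3/2 - (3/10)*sqrt(15), which is -23235679610/29926339569 + (134533683988/808011168363)*sqrt(15).


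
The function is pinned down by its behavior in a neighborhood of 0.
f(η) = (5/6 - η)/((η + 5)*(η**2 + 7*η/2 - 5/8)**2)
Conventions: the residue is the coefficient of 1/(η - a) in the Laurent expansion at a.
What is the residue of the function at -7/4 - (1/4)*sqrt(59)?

The residue is -112/1815 - (34864/6318015)*sqrt(59).

The factor η**2 + 7*η/2 - 5/8 splits as (η - a)(η - a') with a = -7/4 - (1/4)*sqrt(59), a' = -7/4 + (1/4)*sqrt(59). At the order-2 pole a set g(η) = (η - a)^2*f(η) = [(5/6 - η)/(η + 5)] / (η - a')^2.
Order-2 pole: residue = g'(a); g'(-7/4 - (1/4)*sqrt(59)) = -112/1815 - (34864/6318015)*sqrt(59), so the residue is -112/1815 - (34864/6318015)*sqrt(59).


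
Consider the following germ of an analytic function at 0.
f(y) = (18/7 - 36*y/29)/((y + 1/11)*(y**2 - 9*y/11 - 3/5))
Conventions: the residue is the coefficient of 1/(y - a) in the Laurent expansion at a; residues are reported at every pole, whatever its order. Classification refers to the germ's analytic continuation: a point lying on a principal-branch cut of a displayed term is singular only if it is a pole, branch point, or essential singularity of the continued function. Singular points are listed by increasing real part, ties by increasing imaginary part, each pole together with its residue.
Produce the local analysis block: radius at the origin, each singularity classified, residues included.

Denominator factor (y**2 - 9*y/11 - 3/5): discriminant 1857/605, real irrational roots 9/22 + (1/110)*sqrt(9285) and 9/22 - (1/110)*sqrt(9285); poles of order 1, moduli 9/22 + (1/110)*sqrt(9285) and -9/22 + (1/110)*sqrt(9285).
Denominator factor (y + 1/11): pole of order 1 at -1/11, modulus 1/11.
The radius of convergence is the smallest modulus among the singular points: 1/11.
The factor y**2 - 9*y/11 - 3/5 splits as (y - a)(y - a') with a = 9/22 - (1/110)*sqrt(9285), a' = 9/22 + (1/110)*sqrt(9285). At the order-1 pole a set g(y) = (y - a)*f(y) = [(18/7 - 36*y/29)/(y + 1/11)] / (y - a').
Simple pole: residue = g(a) at a = 9/22 - (1/110)*sqrt(9285), which is 164835/63539 + (893607/39330641)*sqrt(9285).
At the order-1 pole -1/11 set g(y) = (y - (-1/11))*f(y) = (18/7 - 36*y/29)/(y**2 - 9*y/11 - 3/5).
Simple pole: residue = g(a) at a = -1/11, which is -329670/63539.
The factor y**2 - 9*y/11 - 3/5 splits as (y - a)(y - a') with a = 9/22 + (1/110)*sqrt(9285), a' = 9/22 - (1/110)*sqrt(9285). At the order-1 pole a set g(y) = (y - a)*f(y) = [(18/7 - 36*y/29)/(y + 1/11)] / (y - a').
Simple pole: residue = g(a) at a = 9/22 + (1/110)*sqrt(9285), which is 164835/63539 - (893607/39330641)*sqrt(9285).
List the singular points by increasing real part (a conjugate pair: the negative imaginary part first).

Radius of convergence at 0: 1/11.
At 9/22 - (1/110)*sqrt(9285): a pole of order 1; residue 164835/63539 + (893607/39330641)*sqrt(9285).
At -1/11: a pole of order 1; residue -329670/63539.
At 9/22 + (1/110)*sqrt(9285): a pole of order 1; residue 164835/63539 - (893607/39330641)*sqrt(9285).


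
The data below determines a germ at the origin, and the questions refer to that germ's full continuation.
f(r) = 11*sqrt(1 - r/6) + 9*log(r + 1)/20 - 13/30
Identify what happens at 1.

There is no denominator, hence no pole anywhere.
Branch term log(1 - r/(-1)): argument at 1 is 2, nonzero, so 1 is not its branch point (a point on a principal cut is still regular for the continued germ).
Branch term sqrt(1 - r/(6)): argument at 1 is 5/6, nonzero, so 1 is not its branch point (a point on a principal cut is still regular for the continued germ).
So the germ continues analytically to 1.

The point is a regular point.


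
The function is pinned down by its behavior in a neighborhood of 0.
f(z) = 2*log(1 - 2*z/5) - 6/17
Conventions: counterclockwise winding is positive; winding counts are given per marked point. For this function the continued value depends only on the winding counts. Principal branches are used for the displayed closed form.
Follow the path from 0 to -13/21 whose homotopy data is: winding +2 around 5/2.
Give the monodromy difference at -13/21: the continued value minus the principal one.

The rational part is single-valued and drops out of the difference; each branch term changes only by its own monodromy.
(2)*log(1 - z/(5/2)): each positive loop around 5/2 adds 2*pi*i to the log, so winding +2 contributes (2)*(2)*2*pi*i = (8)*pi*i.
Summing the contributions at z = -13/21 gives (8)*pi*i.

Continued minus principal equals (8)*pi*i.


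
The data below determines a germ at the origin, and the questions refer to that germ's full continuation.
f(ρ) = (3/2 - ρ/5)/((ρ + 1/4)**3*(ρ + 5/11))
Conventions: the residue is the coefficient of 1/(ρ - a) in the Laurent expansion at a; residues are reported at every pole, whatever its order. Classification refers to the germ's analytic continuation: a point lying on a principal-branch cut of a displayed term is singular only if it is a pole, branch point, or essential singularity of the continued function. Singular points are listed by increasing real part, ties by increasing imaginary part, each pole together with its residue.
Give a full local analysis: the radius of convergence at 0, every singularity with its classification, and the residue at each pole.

Radius of convergence at 0: 1/4.
At -5/11: a pole of order 1; residue -135520/729.
At -1/4: a pole of order 3; residue 135520/729.

Denominator factor (ρ + 5/11): pole of order 1 at -5/11, modulus 5/11.
Denominator factor (ρ + 1/4)^3: pole of order 3 at -1/4, modulus 1/4.
The radius of convergence is the smallest modulus among the singular points: 1/4.
At the order-1 pole -5/11 set g(ρ) = (ρ - (-5/11))*f(ρ) = (3/2 - ρ/5)/(ρ + 1/4)**3.
Simple pole: residue = g(a) at a = -5/11, which is -135520/729.
At the order-3 pole -1/4 set g(ρ) = (ρ - (-1/4))^3*f(ρ) = (3/2 - ρ/5)/(ρ + 5/11).
Order-3 pole: residue = g''(a)/2; g''(-1/4) = 271040/729, so the residue is 135520/729.
List the singular points by increasing real part (a conjugate pair: the negative imaginary part first).


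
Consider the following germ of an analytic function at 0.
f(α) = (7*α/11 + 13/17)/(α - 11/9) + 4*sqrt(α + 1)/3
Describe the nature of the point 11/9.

The point is a pole of order 1.

The denominator factor α - 11/9 vanishes at 11/9 and appears to the power 1; the numerator there equals 236/153, nonzero, and no other factor vanishes.
The branch terms are analytic at this point.
Hence a pole whose order is the multiplicity, 1.


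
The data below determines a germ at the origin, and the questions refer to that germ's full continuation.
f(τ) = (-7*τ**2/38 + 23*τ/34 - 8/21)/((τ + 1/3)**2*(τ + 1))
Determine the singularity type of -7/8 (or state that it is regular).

The point is a regular point.

Denominator factors: τ + 1 = 1/8 at τ = -7/8; τ + 1/3 = -13/24 at τ = -7/8 — none vanishes.
So the germ continues analytically to -7/8.


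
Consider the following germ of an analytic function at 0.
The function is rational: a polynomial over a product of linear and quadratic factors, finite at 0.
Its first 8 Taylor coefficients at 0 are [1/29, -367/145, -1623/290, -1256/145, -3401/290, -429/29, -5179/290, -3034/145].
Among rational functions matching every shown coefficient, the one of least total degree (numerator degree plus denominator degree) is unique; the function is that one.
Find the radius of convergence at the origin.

No rational of total degree below 4 reproduces all 8 coefficients; solving the [2/2] Pade equations on them gives f(ψ) = (-ψ**2/2 - 13*ψ/5 + 1/29)/(ψ - 1)**2, whose expansion matches every shown term.
Denominator factor (ψ - 1)^2: pole of order 2 at 1, modulus 1.
The radius of convergence is the smallest modulus among the singular points: 1.

The radius of convergence is 1.


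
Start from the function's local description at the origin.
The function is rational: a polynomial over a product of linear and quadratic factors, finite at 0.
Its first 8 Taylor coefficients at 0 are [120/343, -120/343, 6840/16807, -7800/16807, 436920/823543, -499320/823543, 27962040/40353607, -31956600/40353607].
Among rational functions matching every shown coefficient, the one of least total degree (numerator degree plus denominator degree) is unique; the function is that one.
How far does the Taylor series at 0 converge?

The radius of convergence is 7/8.

No rational of total degree below 2 reproduces all 8 coefficients; solving the [0/2] Pade equations on them gives f(y) = -15/(7*(y - 7)*(y + 7/8)), whose expansion matches every shown term.
Denominator factor (y - 7): pole of order 1 at 7, modulus 7.
Denominator factor (y + 7/8): pole of order 1 at -7/8, modulus 7/8.
The radius of convergence is the smallest modulus among the singular points: 7/8.


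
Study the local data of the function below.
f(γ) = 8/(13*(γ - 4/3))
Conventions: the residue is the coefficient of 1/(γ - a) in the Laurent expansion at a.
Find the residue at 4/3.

The residue is 8/13.

At the order-1 pole 4/3 set g(γ) = (γ - (4/3))*f(γ) = 8/13.
Simple pole: residue = g(a) at a = 4/3, which is 8/13.


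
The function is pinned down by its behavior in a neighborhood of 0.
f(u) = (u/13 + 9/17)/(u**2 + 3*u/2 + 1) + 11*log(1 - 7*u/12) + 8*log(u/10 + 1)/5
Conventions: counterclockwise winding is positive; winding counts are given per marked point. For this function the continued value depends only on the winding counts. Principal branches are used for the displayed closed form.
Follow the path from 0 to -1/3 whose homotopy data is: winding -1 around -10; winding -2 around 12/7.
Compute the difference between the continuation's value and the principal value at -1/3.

Continued minus principal equals -(236/5)*pi*i.

The rational part is single-valued and drops out of the difference; each branch term changes only by its own monodromy.
(11)*log(1 - u/(12/7)): each positive loop around 12/7 adds 2*pi*i to the log, so winding -2 contributes (11)*(-2)*2*pi*i = -(44)*pi*i.
(8/5)*log(1 - u/(-10)): each positive loop around -10 adds 2*pi*i to the log, so winding -1 contributes (8/5)*(-1)*2*pi*i = -(16/5)*pi*i.
Summing the contributions at u = -1/3 gives -(236/5)*pi*i.


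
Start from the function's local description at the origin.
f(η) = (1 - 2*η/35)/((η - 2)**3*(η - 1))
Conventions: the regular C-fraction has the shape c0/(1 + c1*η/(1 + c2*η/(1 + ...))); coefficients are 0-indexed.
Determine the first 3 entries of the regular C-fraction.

Taylor coefficients (expand at 0): a_0 = 1/8, a_1 = 171/560, a_2 = 27/56.
c0 = a_0 = 1/8. Peel one level at a time: if S = 1 + c*η/S' with S'(0) = 1, then c is the η-coefficient of S and S' = c*η/(S - 1).
S_1 = c0/f = 1 + (-171/70)*η + (10341/4900)*η^2 + ...; c1 = -171/70.
S_2 = c1*η/(S_1 - 1) = 1 + (1149/1330)*η + ...; c2 = 1149/1330.

The regular C-fraction coefficients are [1/8, -171/70, 1149/1330].


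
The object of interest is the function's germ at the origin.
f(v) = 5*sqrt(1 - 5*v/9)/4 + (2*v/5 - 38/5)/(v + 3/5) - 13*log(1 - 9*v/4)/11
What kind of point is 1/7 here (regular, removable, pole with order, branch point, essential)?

The point is a regular point.

Denominator factors: v + 3/5 = 26/35 at v = 1/7 — none vanishes.
Branch term sqrt(1 - v/(9/5)): argument at 1/7 is 58/63, nonzero, so 1/7 is not its branch point (a point on a principal cut is still regular for the continued germ).
Branch term log(1 - v/(4/9)): argument at 1/7 is 19/28, nonzero, so 1/7 is not its branch point (a point on a principal cut is still regular for the continued germ).
So the germ continues analytically to 1/7.


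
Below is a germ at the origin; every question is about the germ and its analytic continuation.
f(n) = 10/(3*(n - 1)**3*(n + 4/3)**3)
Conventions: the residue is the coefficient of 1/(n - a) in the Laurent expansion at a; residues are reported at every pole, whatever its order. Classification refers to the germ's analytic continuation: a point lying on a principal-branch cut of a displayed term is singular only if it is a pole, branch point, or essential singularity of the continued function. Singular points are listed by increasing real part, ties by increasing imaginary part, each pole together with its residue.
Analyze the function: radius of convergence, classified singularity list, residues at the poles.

Radius of convergence at 0: 1.
At -4/3: a pole of order 3; residue -4860/16807.
At 1: a pole of order 3; residue 4860/16807.

Denominator factor (n - 1)^3: pole of order 3 at 1, modulus 1.
Denominator factor (n + 4/3)^3: pole of order 3 at -4/3, modulus 4/3.
The radius of convergence is the smallest modulus among the singular points: 1.
At the order-3 pole -4/3 set g(n) = (n - (-4/3))^3*f(n) = 10/(3*(n - 1)**3).
Order-3 pole: residue = g''(a)/2; g''(-4/3) = -9720/16807, so the residue is -4860/16807.
At the order-3 pole 1 set g(n) = (n - (1))^3*f(n) = 10/(3*(n + 4/3)**3).
Order-3 pole: residue = g''(a)/2; g''(1) = 9720/16807, so the residue is 4860/16807.
List the singular points by increasing real part (a conjugate pair: the negative imaginary part first).


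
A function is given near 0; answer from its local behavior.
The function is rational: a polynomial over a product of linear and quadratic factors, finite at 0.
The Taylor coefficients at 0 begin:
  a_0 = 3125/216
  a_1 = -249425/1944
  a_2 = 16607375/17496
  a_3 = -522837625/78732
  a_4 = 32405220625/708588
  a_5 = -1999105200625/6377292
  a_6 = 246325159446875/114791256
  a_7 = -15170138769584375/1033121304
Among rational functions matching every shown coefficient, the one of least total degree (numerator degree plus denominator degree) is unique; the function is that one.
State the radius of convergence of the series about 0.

The radius of convergence is -11/18 + (1/90)*sqrt(4645).

No rational of total degree below 5 reproduces all 8 coefficients; solving the [1/4] Pade equations on them gives f(β) = (-3*β/5 - 25/24)/((β + 3/5)**2*(β**2 - 11*β/9 - 1/5)), whose expansion matches every shown term.
Denominator factor (β + 3/5)^2: pole of order 2 at -3/5, modulus 3/5.
Denominator factor (β**2 - 11*β/9 - 1/5): discriminant 929/405, real irrational roots 11/18 + (1/90)*sqrt(4645) and 11/18 - (1/90)*sqrt(4645); poles of order 1, moduli 11/18 + (1/90)*sqrt(4645) and -11/18 + (1/90)*sqrt(4645).
The radius of convergence is the smallest modulus among the singular points: -11/18 + (1/90)*sqrt(4645).


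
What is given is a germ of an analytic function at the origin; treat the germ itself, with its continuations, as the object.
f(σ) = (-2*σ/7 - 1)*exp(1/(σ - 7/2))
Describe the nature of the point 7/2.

The point is an essential singularity.

The exponent 1/(σ - (7/2)) has a pole at 7/2, so exp(1/(σ - (7/2))) takes every nonzero value near it: an essential singularity (not a pole of any order).


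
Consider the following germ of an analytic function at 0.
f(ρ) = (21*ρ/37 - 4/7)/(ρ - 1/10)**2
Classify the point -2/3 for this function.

The point is a regular point.

Denominator factors: ρ - 1/10 = -23/30 at ρ = -2/3 — none vanishes.
So the germ continues analytically to -2/3.


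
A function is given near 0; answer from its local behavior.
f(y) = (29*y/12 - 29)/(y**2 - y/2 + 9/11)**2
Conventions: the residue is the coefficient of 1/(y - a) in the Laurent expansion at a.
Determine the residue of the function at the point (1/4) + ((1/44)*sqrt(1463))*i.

The residue is ((14993/53067)*sqrt(1463))*i.

The factor y**2 - y/2 + 9/11 splits as (y - a)(y - a') with a = (1/4) + ((1/44)*sqrt(1463))*i, a' = (1/4) - ((1/44)*sqrt(1463))*i. At the order-2 pole a set g(y) = (y - a)^2*f(y) = [29*y/12 - 29] / (y - a')^2.
Order-2 pole: residue = g'(a); g'((1/4) + ((1/44)*sqrt(1463))*i) = ((14993/53067)*sqrt(1463))*i, so the residue is ((14993/53067)*sqrt(1463))*i.


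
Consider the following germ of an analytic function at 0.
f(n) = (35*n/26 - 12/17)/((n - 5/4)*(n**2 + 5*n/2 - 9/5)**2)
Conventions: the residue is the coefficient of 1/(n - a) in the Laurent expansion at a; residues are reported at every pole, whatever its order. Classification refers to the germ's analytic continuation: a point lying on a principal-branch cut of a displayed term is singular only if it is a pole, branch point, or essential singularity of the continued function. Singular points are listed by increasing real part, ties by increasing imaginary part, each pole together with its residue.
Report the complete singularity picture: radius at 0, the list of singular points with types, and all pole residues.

Radius of convergence at 0: -5/4 + (1/20)*sqrt(1345).
At -5/4 - (1/20)*sqrt(1345): a pole of order 2; residue -62800/1072071 + (211851800/77576129631)*sqrt(1345).
At -5/4 + (1/20)*sqrt(1345): a pole of order 2; residue -62800/1072071 - (211851800/77576129631)*sqrt(1345).
At 5/4: a pole of order 1; residue 125600/1072071.

Denominator factor (n - 5/4): pole of order 1 at 5/4, modulus 5/4.
Denominator factor (n**2 + 5*n/2 - 9/5)^2: discriminant 269/20, real irrational roots -5/4 + (1/20)*sqrt(1345) and -5/4 - (1/20)*sqrt(1345); poles of order 2, moduli -5/4 + (1/20)*sqrt(1345) and 5/4 + (1/20)*sqrt(1345).
The radius of convergence is the smallest modulus among the singular points: -5/4 + (1/20)*sqrt(1345).
The factor n**2 + 5*n/2 - 9/5 splits as (n - a)(n - a') with a = -5/4 - (1/20)*sqrt(1345), a' = -5/4 + (1/20)*sqrt(1345). At the order-2 pole a set g(n) = (n - a)^2*f(n) = [(35*n/26 - 12/17)/(n - 5/4)] / (n - a')^2.
Order-2 pole: residue = g'(a); g'(-5/4 - (1/20)*sqrt(1345)) = -62800/1072071 + (211851800/77576129631)*sqrt(1345), so the residue is -62800/1072071 + (211851800/77576129631)*sqrt(1345).
The factor n**2 + 5*n/2 - 9/5 splits as (n - a)(n - a') with a = -5/4 + (1/20)*sqrt(1345), a' = -5/4 - (1/20)*sqrt(1345). At the order-2 pole a set g(n) = (n - a)^2*f(n) = [(35*n/26 - 12/17)/(n - 5/4)] / (n - a')^2.
Order-2 pole: residue = g'(a); g'(-5/4 + (1/20)*sqrt(1345)) = -62800/1072071 - (211851800/77576129631)*sqrt(1345), so the residue is -62800/1072071 - (211851800/77576129631)*sqrt(1345).
At the order-1 pole 5/4 set g(n) = (n - (5/4))*f(n) = (35*n/26 - 12/17)/(n**2 + 5*n/2 - 9/5)**2.
Simple pole: residue = g(a) at a = 5/4, which is 125600/1072071.
List the singular points by increasing real part (a conjugate pair: the negative imaginary part first).


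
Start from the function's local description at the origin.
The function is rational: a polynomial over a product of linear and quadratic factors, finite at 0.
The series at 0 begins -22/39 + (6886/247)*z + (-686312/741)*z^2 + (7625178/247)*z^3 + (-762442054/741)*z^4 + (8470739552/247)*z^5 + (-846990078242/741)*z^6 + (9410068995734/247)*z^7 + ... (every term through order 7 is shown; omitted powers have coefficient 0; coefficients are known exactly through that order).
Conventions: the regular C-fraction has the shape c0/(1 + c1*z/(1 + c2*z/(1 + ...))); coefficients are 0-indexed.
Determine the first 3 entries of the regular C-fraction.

The regular C-fraction coefficients are [-22/39, 939/19, -288997/17841].

Taylor coefficients (read off): a_0 = -22/39, a_1 = 6886/247, a_2 = -686312/741.
c0 = a_0 = -22/39. Peel one level at a time: if S = 1 + c*z/S' with S'(0) = 1, then c is the z-coefficient of S and S' = c*z/(S - 1).
S_1 = c0/f = 1 + (939/19)*z + (288997/361)*z^2 + ...; c1 = 939/19.
S_2 = c1*z/(S_1 - 1) = 1 + (-288997/17841)*z + ...; c2 = -288997/17841.


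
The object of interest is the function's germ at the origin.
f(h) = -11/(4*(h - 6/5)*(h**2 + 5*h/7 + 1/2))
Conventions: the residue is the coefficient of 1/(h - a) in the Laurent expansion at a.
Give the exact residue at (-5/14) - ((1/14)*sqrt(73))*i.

The factor h**2 + 5*h/7 + 1/2 splits as (h - a)(h - a') with a = (-5/14) - ((1/14)*sqrt(73))*i, a' = (-5/14) + ((1/14)*sqrt(73))*i. At the order-1 pole a set g(h) = (h - a)*f(h) = [-11/(4*(h - 6/5))] / (h - a').
Simple pole: residue = g(a) at a = (-5/14) - ((1/14)*sqrt(73))*i, which is (175/356) + ((3815/25988)*sqrt(73))*i.

The residue is (175/356) + ((3815/25988)*sqrt(73))*i.


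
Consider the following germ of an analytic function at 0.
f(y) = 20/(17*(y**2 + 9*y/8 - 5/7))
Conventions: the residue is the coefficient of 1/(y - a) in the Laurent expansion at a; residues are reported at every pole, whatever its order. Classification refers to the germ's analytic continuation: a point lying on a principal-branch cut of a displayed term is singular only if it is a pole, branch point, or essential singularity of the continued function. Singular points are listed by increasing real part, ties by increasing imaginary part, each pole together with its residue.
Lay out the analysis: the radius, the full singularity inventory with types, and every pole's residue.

Denominator factor (y**2 + 9*y/8 - 5/7): discriminant 1847/448, real irrational roots -9/16 + (1/112)*sqrt(12929) and -9/16 - (1/112)*sqrt(12929); poles of order 1, moduli -9/16 + (1/112)*sqrt(12929) and 9/16 + (1/112)*sqrt(12929).
The radius of convergence is the smallest modulus among the singular points: -9/16 + (1/112)*sqrt(12929).
The factor y**2 + 9*y/8 - 5/7 splits as (y - a)(y - a') with a = -9/16 - (1/112)*sqrt(12929), a' = -9/16 + (1/112)*sqrt(12929). At the order-1 pole a set g(y) = (y - a)*f(y) = [20/17] / (y - a').
Simple pole: residue = g(a) at a = -9/16 - (1/112)*sqrt(12929), which is -(160/31399)*sqrt(12929).
The factor y**2 + 9*y/8 - 5/7 splits as (y - a)(y - a') with a = -9/16 + (1/112)*sqrt(12929), a' = -9/16 - (1/112)*sqrt(12929). At the order-1 pole a set g(y) = (y - a)*f(y) = [20/17] / (y - a').
Simple pole: residue = g(a) at a = -9/16 + (1/112)*sqrt(12929), which is (160/31399)*sqrt(12929).
List the singular points by increasing real part (a conjugate pair: the negative imaginary part first).

Radius of convergence at 0: -9/16 + (1/112)*sqrt(12929).
At -9/16 - (1/112)*sqrt(12929): a pole of order 1; residue -(160/31399)*sqrt(12929).
At -9/16 + (1/112)*sqrt(12929): a pole of order 1; residue (160/31399)*sqrt(12929).


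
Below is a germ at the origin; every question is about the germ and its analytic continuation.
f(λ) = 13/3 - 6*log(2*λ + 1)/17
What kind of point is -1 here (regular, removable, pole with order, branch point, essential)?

There is no denominator, hence no pole anywhere.
Branch term log(1 - λ/(-1/2)): argument at -1 is -1, nonzero, so -1 is not its branch point (a point on a principal cut is still regular for the continued germ).
So the germ continues analytically to -1.

The point is a regular point.


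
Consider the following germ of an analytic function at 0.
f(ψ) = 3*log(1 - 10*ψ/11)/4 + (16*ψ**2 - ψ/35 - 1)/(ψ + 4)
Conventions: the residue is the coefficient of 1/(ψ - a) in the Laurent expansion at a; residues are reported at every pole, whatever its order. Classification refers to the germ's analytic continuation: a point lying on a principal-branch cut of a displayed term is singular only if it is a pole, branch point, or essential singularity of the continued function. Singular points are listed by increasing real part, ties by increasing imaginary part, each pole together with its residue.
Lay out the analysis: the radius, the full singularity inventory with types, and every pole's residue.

Denominator factor (ψ + 4): pole of order 1 at -4, modulus 4.
Branch term (3/4)*log(1 - ψ/(11/10)): its argument vanishes at ψ = 11/10, a logarithmic branch point, modulus 11/10.
The radius of convergence is the smallest modulus among the singular points: 11/10.
The branch term is analytic at -4 and contributes nothing to the residue; only the rational part matters.
At the order-1 pole -4 set g(ψ) = (ψ - (-4))*(rational part) = 16*ψ**2 - ψ/35 - 1.
Simple pole: residue = g(a) at a = -4, which is 8929/35.
List the singular points by increasing real part (a conjugate pair: the negative imaginary part first).

Radius of convergence at 0: 11/10.
At -4: a pole of order 1; residue 8929/35.
At 11/10: a logarithmic branch point.


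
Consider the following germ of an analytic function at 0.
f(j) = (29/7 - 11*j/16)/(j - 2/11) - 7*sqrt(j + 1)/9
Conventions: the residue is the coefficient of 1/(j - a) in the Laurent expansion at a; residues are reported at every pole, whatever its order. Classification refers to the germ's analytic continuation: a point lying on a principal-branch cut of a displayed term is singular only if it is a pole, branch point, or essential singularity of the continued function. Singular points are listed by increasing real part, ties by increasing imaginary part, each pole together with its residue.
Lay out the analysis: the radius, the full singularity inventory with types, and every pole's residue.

Denominator factor (j - 2/11): pole of order 1 at 2/11, modulus 2/11.
Branch term (-7/9)*sqrt(1 - j/(-1)): its argument vanishes at j = -1, a square-root branch point, modulus 1.
The radius of convergence is the smallest modulus among the singular points: 2/11.
The branch term is analytic at 2/11 and contributes nothing to the residue; only the rational part matters.
At the order-1 pole 2/11 set g(j) = (j - (2/11))*(rational part) = 29/7 - 11*j/16.
Simple pole: residue = g(a) at a = 2/11, which is 225/56.
List the singular points by increasing real part (a conjugate pair: the negative imaginary part first).

Radius of convergence at 0: 2/11.
At -1: an algebraic (square-root) branch point.
At 2/11: a pole of order 1; residue 225/56.


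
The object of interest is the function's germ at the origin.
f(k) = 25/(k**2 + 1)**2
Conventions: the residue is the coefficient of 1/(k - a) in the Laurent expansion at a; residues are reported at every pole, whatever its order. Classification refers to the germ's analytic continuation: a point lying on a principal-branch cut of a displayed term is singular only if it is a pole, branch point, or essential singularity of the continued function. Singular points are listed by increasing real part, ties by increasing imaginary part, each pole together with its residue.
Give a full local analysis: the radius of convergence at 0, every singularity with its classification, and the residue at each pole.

Radius of convergence at 0: 1.
At -(1)*i: a pole of order 2; residue (25/4)*i.
At (1)*i: a pole of order 2; residue -(25/4)*i.

Denominator factor (k**2 + 1)^2: discriminant -4, complex-conjugate roots (1)*i and -(1)*i; poles of order 2, moduli 1 and 1.
The radius of convergence is the smallest modulus among the singular points: 1.
The factor k**2 + 1 splits as (k - a)(k - a') with a = -(1)*i, a' = (1)*i. At the order-2 pole a set g(k) = (k - a)^2*f(k) = [25] / (k - a')^2.
Order-2 pole: residue = g'(a); g'(-(1)*i) = (25/4)*i, so the residue is (25/4)*i.
The factor k**2 + 1 splits as (k - a)(k - a') with a = (1)*i, a' = -(1)*i. At the order-2 pole a set g(k) = (k - a)^2*f(k) = [25] / (k - a')^2.
Order-2 pole: residue = g'(a); g'((1)*i) = -(25/4)*i, so the residue is -(25/4)*i.
List the singular points by increasing real part (a conjugate pair: the negative imaginary part first).


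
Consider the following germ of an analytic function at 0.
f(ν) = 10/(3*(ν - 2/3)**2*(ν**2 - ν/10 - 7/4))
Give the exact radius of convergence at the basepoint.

Denominator factor (ν**2 - ν/10 - 7/4): discriminant 701/100, real irrational roots 1/20 + (1/20)*sqrt(701) and 1/20 - (1/20)*sqrt(701); poles of order 1, moduli 1/20 + (1/20)*sqrt(701) and -1/20 + (1/20)*sqrt(701).
Denominator factor (ν - 2/3)^2: pole of order 2 at 2/3, modulus 2/3.
The radius of convergence is the smallest modulus among the singular points: 2/3.

The radius of convergence is 2/3.


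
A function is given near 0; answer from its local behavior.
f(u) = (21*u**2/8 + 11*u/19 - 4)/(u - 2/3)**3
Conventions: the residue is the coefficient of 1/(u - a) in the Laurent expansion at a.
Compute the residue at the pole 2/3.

At the order-3 pole 2/3 set g(u) = (u - (2/3))^3*f(u) = 21*u**2/8 + 11*u/19 - 4.
Order-3 pole: residue = g''(a)/2; g''(2/3) = 21/4, so the residue is 21/8.

The residue is 21/8.


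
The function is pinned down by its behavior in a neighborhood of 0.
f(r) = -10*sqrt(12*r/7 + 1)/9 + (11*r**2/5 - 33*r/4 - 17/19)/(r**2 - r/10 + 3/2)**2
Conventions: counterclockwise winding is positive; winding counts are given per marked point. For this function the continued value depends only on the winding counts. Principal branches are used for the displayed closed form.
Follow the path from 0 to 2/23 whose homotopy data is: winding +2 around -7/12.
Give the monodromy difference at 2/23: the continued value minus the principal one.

The rational part is single-valued and drops out of the difference; each branch term changes only by its own monodromy.
(-10/9)*sqrt(1 - r/(-7/12)): winding +2 is even, the square root returns to the same sheet, contribution 0.
Summing the contributions at r = 2/23 gives 0.

Continued minus principal equals 0.


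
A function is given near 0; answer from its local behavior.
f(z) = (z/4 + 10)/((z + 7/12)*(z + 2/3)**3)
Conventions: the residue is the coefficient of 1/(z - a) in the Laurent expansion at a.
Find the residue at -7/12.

At the order-1 pole -7/12 set g(z) = (z - (-7/12))*f(z) = (z/4 + 10)/(z + 2/3)**3.
Simple pole: residue = g(a) at a = -7/12, which is 17028.

The residue is 17028.


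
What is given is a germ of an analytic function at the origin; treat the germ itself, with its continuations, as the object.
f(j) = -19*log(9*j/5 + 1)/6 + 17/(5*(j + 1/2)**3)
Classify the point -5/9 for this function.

The term (-19/6)*log(1 - j/(-5/9)) has argument 1 - -5/9/(-5/9) = 0 at -5/9: a logarithmic (infinitely-sheeted) branch point; the remaining terms are analytic or single-valued there.

The point is a logarithmic branch point.


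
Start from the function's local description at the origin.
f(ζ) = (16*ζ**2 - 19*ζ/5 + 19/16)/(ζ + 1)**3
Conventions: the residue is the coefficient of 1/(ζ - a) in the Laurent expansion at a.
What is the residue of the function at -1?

At the order-3 pole -1 set g(ζ) = (ζ - (-1))^3*f(ζ) = 16*ζ**2 - 19*ζ/5 + 19/16.
Order-3 pole: residue = g''(a)/2; g''(-1) = 32, so the residue is 16.

The residue is 16.


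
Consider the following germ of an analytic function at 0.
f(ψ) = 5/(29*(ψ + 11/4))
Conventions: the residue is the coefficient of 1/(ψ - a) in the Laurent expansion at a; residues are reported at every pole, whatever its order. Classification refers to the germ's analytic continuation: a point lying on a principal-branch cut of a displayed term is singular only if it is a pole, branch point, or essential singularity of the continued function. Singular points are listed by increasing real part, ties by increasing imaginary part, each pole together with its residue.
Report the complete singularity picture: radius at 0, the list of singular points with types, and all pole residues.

Radius of convergence at 0: 11/4.
At -11/4: a pole of order 1; residue 5/29.

Denominator factor (ψ + 11/4): pole of order 1 at -11/4, modulus 11/4.
The radius of convergence is the smallest modulus among the singular points: 11/4.
At the order-1 pole -11/4 set g(ψ) = (ψ - (-11/4))*f(ψ) = 5/29.
Simple pole: residue = g(a) at a = -11/4, which is 5/29.


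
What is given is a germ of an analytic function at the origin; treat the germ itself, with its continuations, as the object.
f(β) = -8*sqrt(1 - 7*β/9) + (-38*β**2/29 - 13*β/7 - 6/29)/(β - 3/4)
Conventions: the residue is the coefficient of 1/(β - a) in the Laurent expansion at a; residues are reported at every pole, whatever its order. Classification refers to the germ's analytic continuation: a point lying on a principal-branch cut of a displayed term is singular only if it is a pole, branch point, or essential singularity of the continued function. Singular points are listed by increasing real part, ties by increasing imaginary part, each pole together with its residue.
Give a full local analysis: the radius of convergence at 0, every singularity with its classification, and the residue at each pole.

Denominator factor (β - 3/4): pole of order 1 at 3/4, modulus 3/4.
Branch term (-8)*sqrt(1 - β/(9/7)): its argument vanishes at β = 9/7, a square-root branch point, modulus 9/7.
The radius of convergence is the smallest modulus among the singular points: 3/4.
The branch term is analytic at 3/4 and contributes nothing to the residue; only the rational part matters.
At the order-1 pole 3/4 set g(β) = (β - (3/4))*(rational part) = -38*β**2/29 - 13*β/7 - 6/29.
Simple pole: residue = g(a) at a = 3/4, which is -3795/1624.
List the singular points by increasing real part (a conjugate pair: the negative imaginary part first).

Radius of convergence at 0: 3/4.
At 3/4: a pole of order 1; residue -3795/1624.
At 9/7: an algebraic (square-root) branch point.


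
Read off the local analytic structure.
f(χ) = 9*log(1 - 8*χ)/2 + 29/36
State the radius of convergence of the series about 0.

The radius of convergence is 1/8.

Branch term (9/2)*log(1 - χ/(1/8)): its argument vanishes at χ = 1/8, a logarithmic branch point, modulus 1/8.
The radius of convergence is the smallest modulus among the singular points: 1/8.


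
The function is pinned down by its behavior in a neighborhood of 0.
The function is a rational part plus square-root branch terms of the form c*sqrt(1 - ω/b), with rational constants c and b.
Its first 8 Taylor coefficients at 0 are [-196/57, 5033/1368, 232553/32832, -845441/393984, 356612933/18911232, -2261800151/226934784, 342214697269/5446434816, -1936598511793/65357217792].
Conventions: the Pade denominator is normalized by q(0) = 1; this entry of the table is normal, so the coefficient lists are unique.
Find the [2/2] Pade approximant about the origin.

Taylor coefficients needed (read off): a_0 = -196/57, a_1 = 5033/1368, a_2 = 232553/32832, a_3 = -845441/393984, a_4 = 356612933/18911232.
Write the denominator as Q(ω) = 1 + q1*ω + q2*ω^2. Requiring Q*f - P = O(ω^5) with deg P <= 2 kills the coefficients of ω^3..ω^4 in Q*f:
  ω^3: a_3 + q1*a_2 + q2*a_1 = 0, i.e. -845441/393984 + (232553/32832)*q1 + (5033/1368)*q2 = 0.
  ω^4: a_4 + q1*a_3 + q2*a_2 = 0, i.e. 356612933/18911232 + (-845441/393984)*q1 + (232553/32832)*q2 = 0.
Solving this linear system: q1 = 284347313/195215928, q2 = -3468586765/1561727424.
The numerator is Q*f truncated at degree 2: P0 = a_0 = -196/57; P1 = a_1 + q1*a_0 = -4931222149/3709102632; P2 = a_2 + q1*a_1 + q2*a_0 = 168591915/8396384.

The Pade approximant has numerator coefficients [-196/57, -4931222149/3709102632, 168591915/8396384]; denominator coefficients [1, 284347313/195215928, -3468586765/1561727424].


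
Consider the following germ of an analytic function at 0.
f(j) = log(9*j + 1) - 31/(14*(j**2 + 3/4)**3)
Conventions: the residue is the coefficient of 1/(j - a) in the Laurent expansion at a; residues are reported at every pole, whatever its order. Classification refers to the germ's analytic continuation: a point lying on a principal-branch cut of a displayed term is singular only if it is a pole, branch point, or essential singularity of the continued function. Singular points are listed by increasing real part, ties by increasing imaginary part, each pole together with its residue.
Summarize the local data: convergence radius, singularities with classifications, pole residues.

Denominator factor (j**2 + 3/4)^3: discriminant -3, complex-conjugate roots ((1/2)*sqrt(3))*i and -((1/2)*sqrt(3))*i; poles of order 3, moduli (1/2)*sqrt(3) and (1/2)*sqrt(3).
Branch term (1)*log(1 - j/(-1/9)): its argument vanishes at j = -1/9, a logarithmic branch point, modulus 1/9.
The radius of convergence is the smallest modulus among the singular points: 1/9.
The branch term is analytic at -((1/2)*sqrt(3))*i and contributes nothing to the residue; only the rational part matters.
The factor j**2 + 3/4 splits as (j - a)(j - a') with a = -((1/2)*sqrt(3))*i, a' = ((1/2)*sqrt(3))*i. At the order-3 pole a set g(j) = (j - a)^3*(rational part) = [-31/14] / (j - a')^3.
Order-3 pole: residue = g''(a)/2; g''(-((1/2)*sqrt(3))*i) = -((62/63)*sqrt(3))*i, so the residue is -((31/63)*sqrt(3))*i.
The branch term is analytic at ((1/2)*sqrt(3))*i and contributes nothing to the residue; only the rational part matters.
The factor j**2 + 3/4 splits as (j - a)(j - a') with a = ((1/2)*sqrt(3))*i, a' = -((1/2)*sqrt(3))*i. At the order-3 pole a set g(j) = (j - a)^3*(rational part) = [-31/14] / (j - a')^3.
Order-3 pole: residue = g''(a)/2; g''(((1/2)*sqrt(3))*i) = ((62/63)*sqrt(3))*i, so the residue is ((31/63)*sqrt(3))*i.
List the singular points by increasing real part (a conjugate pair: the negative imaginary part first).

Radius of convergence at 0: 1/9.
At -1/9: a logarithmic branch point.
At -((1/2)*sqrt(3))*i: a pole of order 3; residue -((31/63)*sqrt(3))*i.
At ((1/2)*sqrt(3))*i: a pole of order 3; residue ((31/63)*sqrt(3))*i.
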